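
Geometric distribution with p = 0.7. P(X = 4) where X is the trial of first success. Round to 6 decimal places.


P = (1-p)^(k-1) * p
(1-p)^(k-1) = 0.3^3 = 0.027
P = 0.027 * 0.7 = 0.0189

0.018900


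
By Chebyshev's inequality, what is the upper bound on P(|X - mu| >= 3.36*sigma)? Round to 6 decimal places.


P <= 1/k^2
k^2 = 3.36^2 = 11.2896
1/k^2 = 1 / 11.2896 = 625/7056 ≈ 0.08857710

0.088577


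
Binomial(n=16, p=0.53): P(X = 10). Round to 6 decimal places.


P = C(n,k) * p^k * (1-p)^(n-k)
C(16,10) = 8008
p^k = 0.53^10 ≈ 0.001748875
(1-p)^(n-k) = 0.47^6 ≈ 0.01077922
P = 8008 * 0.001748875 * 0.01077922 ≈ 0.150963

0.150963


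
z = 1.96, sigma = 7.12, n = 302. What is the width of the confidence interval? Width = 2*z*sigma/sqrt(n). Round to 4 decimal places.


width = 2*z*sigma/sqrt(n)
2*z*sigma = 2 * 1.96 * 7.12 = 27.9104
sqrt(302) ≈ 17.378147
width = 27.9104 / 17.378147 ≈ 1.606063

1.6061


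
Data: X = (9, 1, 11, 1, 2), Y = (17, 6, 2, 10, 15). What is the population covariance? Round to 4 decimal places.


Cov = (1/n)*sum((xi-xbar)(yi-ybar))
n = 5, xbar = 24/5 = 4.8, ybar = 50/5 = 10
sum((xi-xbar)(yi-ybar)) = -19
Cov = -19 / 5 = -3.8

-3.8000


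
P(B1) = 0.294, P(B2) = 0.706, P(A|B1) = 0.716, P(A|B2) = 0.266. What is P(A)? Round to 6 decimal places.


P(A) = P(A|B1)*P(B1) + P(A|B2)*P(B2)
P(A|B1)*P(B1) = 0.716 * 0.294 = 0.210504
P(A|B2)*P(B2) = 0.266 * 0.706 = 0.187796
P(A) = 0.210504 + 0.187796 = 0.3983

0.398300


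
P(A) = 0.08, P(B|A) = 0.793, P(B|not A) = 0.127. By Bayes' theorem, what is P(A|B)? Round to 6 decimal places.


P(A|B) = P(B|A)*P(A) / P(B), P(B) = P(B|A)*P(A) + P(B|not A)*P(not A)
P(B|A)*P(A) = 0.793 * 0.08 = 0.06344
P(B|not A)*P(not A) = 0.127 * 0.92 = 0.11684
P(B) = 0.06344 + 0.11684 = 0.18028
P(A|B) = 0.06344 / 0.18028 = 1586/4507 ≈ 0.35189705

0.351897


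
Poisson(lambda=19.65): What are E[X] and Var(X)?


E[X] = Var(X) = lambda = 19.65

19.65, 19.65


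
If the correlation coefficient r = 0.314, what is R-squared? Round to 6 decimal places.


R^2 = r^2 = (0.314)^2 = 0.098596

0.098596


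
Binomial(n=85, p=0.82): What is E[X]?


E[X] = n*p = 85 * 0.82 = 69.7

69.7


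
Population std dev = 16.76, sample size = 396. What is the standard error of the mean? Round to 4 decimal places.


SE = sigma / sqrt(n)
sqrt(396) ≈ 19.899749
SE = 16.76 / 19.899749 ≈ 0.842222

0.8422


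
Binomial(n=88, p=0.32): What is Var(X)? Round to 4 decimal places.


Var = n*p*(1-p) = 88 * 0.32 * 0.68 = 19.1488

19.1488


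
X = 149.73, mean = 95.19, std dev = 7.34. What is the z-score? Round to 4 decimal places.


z = (X - mu) / sigma
X - mu = 149.73 - 95.19 = 54.54
z = 54.54 / 7.34 = 2727/367 ≈ 7.430518

7.4305


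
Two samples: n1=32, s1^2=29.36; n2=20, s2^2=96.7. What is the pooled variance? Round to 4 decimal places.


sp^2 = ((n1-1)*s1^2 + (n2-1)*s2^2)/(n1+n2-2)
(n1-1)*s1^2 = 31 * 29.36 = 910.16
(n2-1)*s2^2 = 19 * 96.7 = 1837.3
numerator = 910.16 + 1837.3 = 2747.46
n1+n2-2 = 50
sp^2 = 2747.46 / 50 = 54.9492

54.9492


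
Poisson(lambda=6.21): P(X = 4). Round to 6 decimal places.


P = e^(-lam) * lam^k / k!
e^(-6.21) ≈ 0.002009237
lam^k = 6.21^4 ≈ 1487.189809
k! = 4! = 24
P = 0.002009237 * 1487.189809 / 24 ≈ 0.124505

0.124505


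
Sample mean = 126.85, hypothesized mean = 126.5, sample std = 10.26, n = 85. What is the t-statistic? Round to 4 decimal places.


t = (xbar - mu0) / (s/sqrt(n))
xbar - mu0 = 126.85 - 126.5 = 0.35
sqrt(85) ≈ 9.21954446
s/sqrt(n) = 10.26 / 9.21954446 ≈ 1.11285325
t = 0.35 / 1.11285325 ≈ 0.314507

0.3145


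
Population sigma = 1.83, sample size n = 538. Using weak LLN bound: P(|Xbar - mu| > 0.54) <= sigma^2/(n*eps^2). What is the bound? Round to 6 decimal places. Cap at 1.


bound = min(1, sigma^2/(n*eps^2))
sigma^2 = 1.83^2 = 3.3489
n*eps^2 = 538 * 0.54^2 = 538 * 0.2916 = 156.8808
sigma^2/(n*eps^2) = 3.3489 / 156.8808 ≈ 0.02134678

0.021347


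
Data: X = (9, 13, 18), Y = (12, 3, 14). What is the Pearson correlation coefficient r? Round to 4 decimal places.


r = sum((xi-xbar)(yi-ybar)) / sqrt(sum((xi-xbar)^2) * sum((yi-ybar)^2))
n = 3, xbar = 40/3 ≈ 13.333333, ybar = 29/3 ≈ 9.666667
Sxy = sum((xi-xbar)(yi-ybar)) = 37/3 ≈ 12.333333
Sxx = sum((xi-xbar)^2) = 122/3 ≈ 40.666667
Syy = sum((yi-ybar)^2) = 206/3 ≈ 68.666667
sqrt(Sxx*Syy) ≈ 52.843585
r = Sxy / sqrt(Sxx*Syy) = 12.333333 / 52.843585 ≈ 0.233393

0.2334


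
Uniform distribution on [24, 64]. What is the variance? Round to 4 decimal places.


Var = (b-a)^2 / 12
(b-a)^2 = (64 - 24)^2 = 1600
Var = 1600/12 ≈ 133.333333

133.3333


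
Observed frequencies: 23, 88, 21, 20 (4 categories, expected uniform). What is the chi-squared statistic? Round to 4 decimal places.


chi2 = sum((O-E)^2/E), E = total/4
total = 152, E = 152/4 = 38
(23 - 38)^2 / 38 = 225 / 38 = 225/38 ≈ 5.921053
(88 - 38)^2 / 38 = 2500 / 38 = 1250/19 ≈ 65.789474
(21 - 38)^2 / 38 = 289 / 38 = 289/38 ≈ 7.605263
(20 - 38)^2 / 38 = 324 / 38 = 162/19 ≈ 8.526316
chi2 = 1669/19 ≈ 87.842105

87.8421


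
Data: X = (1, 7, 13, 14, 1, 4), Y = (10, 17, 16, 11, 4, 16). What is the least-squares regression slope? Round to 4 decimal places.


b = sum((xi-xbar)(yi-ybar)) / sum((xi-xbar)^2)
n = 6, xbar = 40/6 = 20/3 ≈ 6.666667, ybar = 74/6 = 37/3 ≈ 12.333333
Sxy = sum((xi-xbar)(yi-ybar)) = 197/3 ≈ 65.666667
Sxx = sum((xi-xbar)^2) = 496/3 ≈ 165.333333
b = Sxy / Sxx = 197/496 ≈ 0.397177

0.3972


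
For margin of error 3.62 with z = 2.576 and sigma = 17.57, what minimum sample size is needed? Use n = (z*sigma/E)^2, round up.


z*sigma/E = 2.576 * 17.57 / 3.62 ≈ 12.502851
(z*sigma/E)^2 ≈ 156.321279
round up: n = 157

157


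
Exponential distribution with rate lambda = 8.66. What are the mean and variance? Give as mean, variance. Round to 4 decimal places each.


mean = 1/lam, var = 1/lam^2
mean = 1 / 8.66 = 50/433 ≈ 0.115473
lam^2 = 8.66^2 = 74.9956
var = 1 / 74.9956 ≈ 0.013334

0.1155, 0.0133


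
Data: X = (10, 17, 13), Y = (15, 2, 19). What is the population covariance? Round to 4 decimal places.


Cov = (1/n)*sum((xi-xbar)(yi-ybar))
n = 3, xbar = 40/3 ≈ 13.333333, ybar = 36/3 = 12
sum((xi-xbar)(yi-ybar)) = -49
Cov = -49 / 3 = -49/3 ≈ -16.333333

-16.3333


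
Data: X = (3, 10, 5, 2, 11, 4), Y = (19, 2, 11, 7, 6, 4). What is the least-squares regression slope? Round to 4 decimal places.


b = sum((xi-xbar)(yi-ybar)) / sum((xi-xbar)^2)
n = 6, xbar = 35/6 ≈ 5.833333, ybar = 49/6 ≈ 8.166667
Sxy = sum((xi-xbar)(yi-ybar)) = -347/6 ≈ -57.833333
Sxx = sum((xi-xbar)^2) = 425/6 ≈ 70.833333
b = Sxy / Sxx = -347/425 ≈ -0.816471

-0.8165


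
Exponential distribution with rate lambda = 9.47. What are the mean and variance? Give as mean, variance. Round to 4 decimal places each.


mean = 1/lam, var = 1/lam^2
mean = 1 / 9.47 = 100/947 ≈ 0.105597
lam^2 = 9.47^2 = 89.6809
var = 1 / 89.6809 ≈ 0.011151

0.1056, 0.0112


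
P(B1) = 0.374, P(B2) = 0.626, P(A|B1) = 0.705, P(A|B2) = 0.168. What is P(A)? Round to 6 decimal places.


P(A) = P(A|B1)*P(B1) + P(A|B2)*P(B2)
P(A|B1)*P(B1) = 0.705 * 0.374 = 0.26367
P(A|B2)*P(B2) = 0.168 * 0.626 = 0.105168
P(A) = 0.26367 + 0.105168 = 0.368838

0.368838


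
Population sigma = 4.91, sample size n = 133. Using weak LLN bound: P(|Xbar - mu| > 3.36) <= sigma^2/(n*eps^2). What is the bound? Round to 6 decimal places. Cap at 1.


bound = min(1, sigma^2/(n*eps^2))
sigma^2 = 4.91^2 = 24.1081
n*eps^2 = 133 * 3.36^2 = 133 * 11.2896 = 1501.5168
sigma^2/(n*eps^2) = 24.1081 / 1501.5168 ≈ 0.01605583

0.016056


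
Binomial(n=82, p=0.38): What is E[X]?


E[X] = n*p = 82 * 0.38 = 31.16

31.16


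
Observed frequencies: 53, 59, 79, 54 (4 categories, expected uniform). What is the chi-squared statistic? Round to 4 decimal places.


chi2 = sum((O-E)^2/E), E = total/4
total = 245, E = 245/4 = 61.25
(53 - 61.25)^2 / 61.25 = 68.0625 / 61.25 = 1089/980 ≈ 1.111224
(59 - 61.25)^2 / 61.25 = 5.0625 / 61.25 = 81/980 ≈ 0.082653
(79 - 61.25)^2 / 61.25 = 315.0625 / 61.25 = 5041/980 ≈ 5.143878
(54 - 61.25)^2 / 61.25 = 52.5625 / 61.25 = 841/980 ≈ 0.858163
chi2 = 1763/245 ≈ 7.195918

7.1959


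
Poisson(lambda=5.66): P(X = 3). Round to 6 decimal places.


P = e^(-lam) * lam^k / k!
e^(-5.66) ≈ 0.003482517
lam^k = 5.66^3 = 181.321496
k! = 3! = 6
P = 0.003482517 * 181.321496 / 6 ≈ 0.105243

0.105243


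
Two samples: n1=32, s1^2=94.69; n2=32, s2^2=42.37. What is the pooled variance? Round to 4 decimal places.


sp^2 = ((n1-1)*s1^2 + (n2-1)*s2^2)/(n1+n2-2)
(n1-1)*s1^2 = 31 * 94.69 = 2935.39
(n2-1)*s2^2 = 31 * 42.37 = 1313.47
numerator = 2935.39 + 1313.47 = 4248.86
n1+n2-2 = 62
sp^2 = 4248.86 / 62 = 68.53

68.5300


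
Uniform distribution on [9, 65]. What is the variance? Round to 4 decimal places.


Var = (b-a)^2 / 12
(b-a)^2 = (65 - 9)^2 = 3136
Var = 3136/12 ≈ 261.333333

261.3333


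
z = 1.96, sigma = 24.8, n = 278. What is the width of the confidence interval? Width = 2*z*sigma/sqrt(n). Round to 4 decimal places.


width = 2*z*sigma/sqrt(n)
2*z*sigma = 2 * 1.96 * 24.8 = 97.216
sqrt(278) ≈ 16.673332
width = 97.216 / 16.673332 ≈ 5.830628

5.8306


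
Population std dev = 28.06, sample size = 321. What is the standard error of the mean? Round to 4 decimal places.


SE = sigma / sqrt(n)
sqrt(321) ≈ 17.916473
SE = 28.06 / 17.916473 ≈ 1.566156

1.5662


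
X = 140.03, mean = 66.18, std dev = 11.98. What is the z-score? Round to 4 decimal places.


z = (X - mu) / sigma
X - mu = 140.03 - 66.18 = 73.85
z = 73.85 / 11.98 = 7385/1198 ≈ 6.164441

6.1644


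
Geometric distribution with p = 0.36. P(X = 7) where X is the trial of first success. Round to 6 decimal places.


P = (1-p)^(k-1) * p
(1-p)^(k-1) = 0.64^6 ≈ 0.06871948
P = 0.06871948 * 0.36 ≈ 0.02473901

0.024739


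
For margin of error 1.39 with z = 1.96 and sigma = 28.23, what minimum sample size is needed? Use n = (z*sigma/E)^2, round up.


z*sigma/E = 1.96 * 28.23 / 1.39 = 138327/3475 ≈ 39.806331
(z*sigma/E)^2 ≈ 1584.543983
round up: n = 1585

1585


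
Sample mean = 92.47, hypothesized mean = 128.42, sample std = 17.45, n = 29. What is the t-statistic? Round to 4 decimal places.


t = (xbar - mu0) / (s/sqrt(n))
xbar - mu0 = 92.47 - 128.42 = -35.95
sqrt(29) ≈ 5.38516481
s/sqrt(n) = 17.45 / 5.38516481 ≈ 3.24038365
t = -35.95 / 3.24038365 ≈ -11.094365

-11.0944


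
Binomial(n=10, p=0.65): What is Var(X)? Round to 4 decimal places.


Var = n*p*(1-p) = 10 * 0.65 * 0.35 = 2.275

2.2750


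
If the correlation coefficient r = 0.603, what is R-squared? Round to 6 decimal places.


R^2 = r^2 = (0.603)^2 = 0.363609

0.363609


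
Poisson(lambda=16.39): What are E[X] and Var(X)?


E[X] = Var(X) = lambda = 16.39

16.39, 16.39


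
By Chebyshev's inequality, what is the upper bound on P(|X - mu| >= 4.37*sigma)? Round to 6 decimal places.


P <= 1/k^2
k^2 = 4.37^2 = 19.0969
1/k^2 = 1 / 19.0969 ≈ 0.05236452

0.052365


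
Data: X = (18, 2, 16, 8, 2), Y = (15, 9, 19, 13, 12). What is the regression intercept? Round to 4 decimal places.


a = ybar - b*xbar, where b = sum((xi-xbar)(yi-ybar)) / sum((xi-xbar)^2)
n = 5, xbar = 46/5 = 9.2, ybar = 68/5 = 13.6
Sxy = sum((xi-xbar)(yi-ybar)) = 94.4
Sxx = sum((xi-xbar)^2) = 228.8
b = Sxy / Sxx = 59/143 ≈ 0.412587
a = 13.6 - 0.412587 * 9.2 = 1402/143 ≈ 9.804196

9.8042


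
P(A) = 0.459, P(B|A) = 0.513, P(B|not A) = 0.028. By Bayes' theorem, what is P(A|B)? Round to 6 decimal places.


P(A|B) = P(B|A)*P(A) / P(B), P(B) = P(B|A)*P(A) + P(B|not A)*P(not A)
P(B|A)*P(A) = 0.513 * 0.459 = 0.235467
P(B|not A)*P(not A) = 0.028 * 0.541 = 0.015148
P(B) = 0.235467 + 0.015148 = 0.250615
P(A|B) = 0.235467 / 0.250615 ≈ 0.93955669

0.939557


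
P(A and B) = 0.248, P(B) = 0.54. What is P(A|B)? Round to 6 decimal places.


P(A|B) = P(A and B) / P(B) = 0.248 / 0.54 = 62/135 ≈ 0.45925926

0.459259


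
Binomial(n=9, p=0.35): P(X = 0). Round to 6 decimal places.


P = C(n,k) * p^k * (1-p)^(n-k)
C(9,0) = 1
p^k = 0.35^0 = 1
(1-p)^(n-k) = 0.65^9 ≈ 0.02071191
P = 1 * 1 * 0.02071191 ≈ 0.020712

0.020712


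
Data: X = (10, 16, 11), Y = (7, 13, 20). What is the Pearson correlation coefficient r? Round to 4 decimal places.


r = sum((xi-xbar)(yi-ybar)) / sqrt(sum((xi-xbar)^2) * sum((yi-ybar)^2))
n = 3, xbar = 37/3 ≈ 12.333333, ybar = 40/3 ≈ 13.333333
Sxy = sum((xi-xbar)(yi-ybar)) = 14/3 ≈ 4.666667
Sxx = sum((xi-xbar)^2) = 62/3 ≈ 20.666667
Syy = sum((yi-ybar)^2) = 254/3 ≈ 84.666667
sqrt(Sxx*Syy) ≈ 41.830345
r = Sxy / sqrt(Sxx*Syy) = 4.666667 / 41.830345 ≈ 0.111562

0.1116


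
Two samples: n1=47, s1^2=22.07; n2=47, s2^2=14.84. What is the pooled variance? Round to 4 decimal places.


sp^2 = ((n1-1)*s1^2 + (n2-1)*s2^2)/(n1+n2-2)
(n1-1)*s1^2 = 46 * 22.07 = 1015.22
(n2-1)*s2^2 = 46 * 14.84 = 682.64
numerator = 1015.22 + 682.64 = 1697.86
n1+n2-2 = 92
sp^2 = 1697.86 / 92 = 18.455

18.4550


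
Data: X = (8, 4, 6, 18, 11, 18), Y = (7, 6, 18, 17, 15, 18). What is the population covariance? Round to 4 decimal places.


Cov = (1/n)*sum((xi-xbar)(yi-ybar))
n = 6, xbar = 65/6 ≈ 10.833333, ybar = 81/6 = 13.5
sum((xi-xbar)(yi-ybar)) = 105.5
Cov = 105.5 / 6 = 211/12 ≈ 17.583333

17.5833


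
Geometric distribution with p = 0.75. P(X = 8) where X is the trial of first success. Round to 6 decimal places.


P = (1-p)^(k-1) * p
(1-p)^(k-1) = 0.25^7 ≈ 0.00006103516
P = 0.00006103516 * 0.75 ≈ 0.00004577637

0.000046


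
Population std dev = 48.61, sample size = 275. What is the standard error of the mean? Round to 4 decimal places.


SE = sigma / sqrt(n)
sqrt(275) ≈ 16.583124
SE = 48.61 / 16.583124 ≈ 2.931293

2.9313


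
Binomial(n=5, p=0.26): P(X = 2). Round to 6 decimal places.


P = C(n,k) * p^k * (1-p)^(n-k)
C(5,2) = 10
p^k = 0.26^2 = 0.0676
(1-p)^(n-k) = 0.74^3 = 0.405224
P = 10 * 0.0676 * 0.405224 ≈ 0.273931

0.273931


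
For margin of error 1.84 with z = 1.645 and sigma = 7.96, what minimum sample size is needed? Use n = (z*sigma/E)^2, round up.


z*sigma/E = 1.645 * 7.96 / 1.84 = 65471/9200 ≈ 7.116413
(z*sigma/E)^2 ≈ 50.643335
round up: n = 51

51


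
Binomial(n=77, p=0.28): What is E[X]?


E[X] = n*p = 77 * 0.28 = 21.56

21.56


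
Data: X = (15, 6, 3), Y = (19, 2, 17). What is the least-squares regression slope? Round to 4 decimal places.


b = sum((xi-xbar)(yi-ybar)) / sum((xi-xbar)^2)
n = 3, xbar = 24/3 = 8, ybar = 38/3 ≈ 12.666667
Sxy = sum((xi-xbar)(yi-ybar)) = 44
Sxx = sum((xi-xbar)^2) = 78
b = Sxy / Sxx = 22/39 ≈ 0.564103

0.5641


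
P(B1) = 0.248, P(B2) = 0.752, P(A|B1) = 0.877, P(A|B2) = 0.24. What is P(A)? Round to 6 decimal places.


P(A) = P(A|B1)*P(B1) + P(A|B2)*P(B2)
P(A|B1)*P(B1) = 0.877 * 0.248 = 0.217496
P(A|B2)*P(B2) = 0.24 * 0.752 = 0.18048
P(A) = 0.217496 + 0.18048 = 0.397976

0.397976


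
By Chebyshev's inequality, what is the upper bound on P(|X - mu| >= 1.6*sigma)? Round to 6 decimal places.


P <= 1/k^2
k^2 = 1.6^2 = 2.56
1/k^2 = 1 / 2.56 = 0.390625

0.390625


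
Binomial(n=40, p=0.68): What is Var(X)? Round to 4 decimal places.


Var = n*p*(1-p) = 40 * 0.68 * 0.32 = 8.704

8.7040


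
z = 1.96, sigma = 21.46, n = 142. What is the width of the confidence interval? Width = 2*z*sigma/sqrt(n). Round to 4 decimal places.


width = 2*z*sigma/sqrt(n)
2*z*sigma = 2 * 1.96 * 21.46 = 84.1232
sqrt(142) ≈ 11.916375
width = 84.1232 / 11.916375 ≈ 7.059462

7.0595


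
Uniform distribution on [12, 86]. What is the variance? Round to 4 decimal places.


Var = (b-a)^2 / 12
(b-a)^2 = (86 - 12)^2 = 5476
Var = 5476/12 ≈ 456.333333

456.3333


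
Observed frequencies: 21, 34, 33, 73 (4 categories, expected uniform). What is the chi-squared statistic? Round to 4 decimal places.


chi2 = sum((O-E)^2/E), E = total/4
total = 161, E = 161/4 = 40.25
(21 - 40.25)^2 / 40.25 = 370.5625 / 40.25 = 847/92 ≈ 9.206522
(34 - 40.25)^2 / 40.25 = 39.0625 / 40.25 = 625/644 ≈ 0.970497
(33 - 40.25)^2 / 40.25 = 52.5625 / 40.25 = 841/644 ≈ 1.305901
(73 - 40.25)^2 / 40.25 = 1072.5625 / 40.25 = 17161/644 ≈ 26.647516
chi2 = 877/23 ≈ 38.130435

38.1304


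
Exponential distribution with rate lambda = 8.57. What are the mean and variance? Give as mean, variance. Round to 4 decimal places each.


mean = 1/lam, var = 1/lam^2
mean = 1 / 8.57 = 100/857 ≈ 0.116686
lam^2 = 8.57^2 = 73.4449
var = 1 / 73.4449 ≈ 0.013616

0.1167, 0.0136


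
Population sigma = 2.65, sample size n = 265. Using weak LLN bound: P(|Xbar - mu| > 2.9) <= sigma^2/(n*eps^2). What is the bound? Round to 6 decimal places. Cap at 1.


bound = min(1, sigma^2/(n*eps^2))
sigma^2 = 2.65^2 = 7.0225
n*eps^2 = 265 * 2.9^2 = 265 * 8.41 = 2228.65
sigma^2/(n*eps^2) = 7.0225 / 2228.65 ≈ 0.00315101

0.003151


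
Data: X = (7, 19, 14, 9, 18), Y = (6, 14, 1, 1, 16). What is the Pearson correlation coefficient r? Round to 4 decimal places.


r = sum((xi-xbar)(yi-ybar)) / sqrt(sum((xi-xbar)^2) * sum((yi-ybar)^2))
n = 5, xbar = 67/5 = 13.4, ybar = 38/5 = 7.6
Sxy = sum((xi-xbar)(yi-ybar)) = 109.8
Sxx = sum((xi-xbar)^2) = 113.2
Syy = sum((yi-ybar)^2) = 201.2
sqrt(Sxx*Syy) ≈ 150.916666
r = Sxy / sqrt(Sxx*Syy) = 109.8 / 150.916666 ≈ 0.727554

0.7276


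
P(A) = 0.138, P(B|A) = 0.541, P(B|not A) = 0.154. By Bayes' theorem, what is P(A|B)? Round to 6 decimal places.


P(A|B) = P(B|A)*P(A) / P(B), P(B) = P(B|A)*P(A) + P(B|not A)*P(not A)
P(B|A)*P(A) = 0.541 * 0.138 = 0.074658
P(B|not A)*P(not A) = 0.154 * 0.862 = 0.132748
P(B) = 0.074658 + 0.132748 = 0.207406
P(A|B) = 0.074658 / 0.207406 ≈ 0.35996066

0.359961


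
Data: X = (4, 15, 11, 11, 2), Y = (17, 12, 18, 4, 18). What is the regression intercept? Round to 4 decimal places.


a = ybar - b*xbar, where b = sum((xi-xbar)(yi-ybar)) / sum((xi-xbar)^2)
n = 5, xbar = 43/5 = 8.6, ybar = 69/5 = 13.8
Sxy = sum((xi-xbar)(yi-ybar)) = -67.4
Sxx = sum((xi-xbar)^2) = 117.2
b = Sxy / Sxx = -337/586 ≈ -0.575085
a = 13.8 - (-0.575085) * 8.6 = 10985/586 ≈ 18.745734

18.7457


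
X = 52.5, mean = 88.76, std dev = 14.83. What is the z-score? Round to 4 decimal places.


z = (X - mu) / sigma
X - mu = 52.5 - 88.76 = -36.26
z = -36.26 / 14.83 = -3626/1483 ≈ -2.445044

-2.4450


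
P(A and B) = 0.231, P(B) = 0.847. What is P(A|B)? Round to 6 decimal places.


P(A|B) = P(A and B) / P(B) = 0.231 / 0.847 = 3/11 ≈ 0.27272727

0.272727


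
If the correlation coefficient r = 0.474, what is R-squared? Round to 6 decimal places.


R^2 = r^2 = (0.474)^2 = 0.224676

0.224676


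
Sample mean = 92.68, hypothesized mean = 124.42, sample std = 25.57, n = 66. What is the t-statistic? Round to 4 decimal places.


t = (xbar - mu0) / (s/sqrt(n))
xbar - mu0 = 92.68 - 124.42 = -31.74
sqrt(66) ≈ 8.12403840
s/sqrt(n) = 25.57 / 8.12403840 ≈ 3.14744942
t = -31.74 / 3.14744942 ≈ -10.084356

-10.0844


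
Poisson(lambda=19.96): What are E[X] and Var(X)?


E[X] = Var(X) = lambda = 19.96

19.96, 19.96


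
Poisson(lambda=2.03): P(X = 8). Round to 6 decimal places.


P = e^(-lam) * lam^k / k!
e^(-2.03) ≈ 0.1313355
lam^k = 2.03^8 ≈ 288.382102
k! = 8! = 40320
P = 0.1313355 * 288.382102 / 40320 ≈ 0.000939

0.000939


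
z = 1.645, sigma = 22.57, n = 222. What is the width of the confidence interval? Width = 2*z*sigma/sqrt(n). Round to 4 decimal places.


width = 2*z*sigma/sqrt(n)
2*z*sigma = 2 * 1.645 * 22.57 = 74.2553
sqrt(222) ≈ 14.899664
width = 74.2553 / 14.899664 ≈ 4.983689

4.9837


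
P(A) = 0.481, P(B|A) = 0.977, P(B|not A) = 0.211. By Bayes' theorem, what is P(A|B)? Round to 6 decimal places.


P(A|B) = P(B|A)*P(A) / P(B), P(B) = P(B|A)*P(A) + P(B|not A)*P(not A)
P(B|A)*P(A) = 0.977 * 0.481 = 0.469937
P(B|not A)*P(not A) = 0.211 * 0.519 = 0.109509
P(B) = 0.469937 + 0.109509 = 0.579446
P(A|B) = 0.469937 / 0.579446 ≈ 0.81101086

0.811011


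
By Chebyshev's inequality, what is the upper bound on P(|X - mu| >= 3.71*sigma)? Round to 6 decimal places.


P <= 1/k^2
k^2 = 3.71^2 = 13.7641
1/k^2 = 1 / 13.7641 ≈ 0.07265277

0.072653


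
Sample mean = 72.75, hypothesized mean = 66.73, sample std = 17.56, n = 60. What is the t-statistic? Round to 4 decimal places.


t = (xbar - mu0) / (s/sqrt(n))
xbar - mu0 = 72.75 - 66.73 = 6.02
sqrt(60) ≈ 7.74596669
s/sqrt(n) = 17.56 / 7.74596669 ≈ 2.26698625
t = 6.02 / 2.26698625 ≈ 2.655508

2.6555


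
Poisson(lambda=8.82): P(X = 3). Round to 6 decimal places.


P = e^(-lam) * lam^k / k!
e^(-8.82) ≈ 0.0001477484
lam^k = 8.82^3 = 686.128968
k! = 3! = 6
P = 0.0001477484 * 686.128968 / 6 ≈ 0.016896

0.016896


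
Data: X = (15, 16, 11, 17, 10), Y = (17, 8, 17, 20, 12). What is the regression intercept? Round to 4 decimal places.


a = ybar - b*xbar, where b = sum((xi-xbar)(yi-ybar)) / sum((xi-xbar)^2)
n = 5, xbar = 69/5 = 13.8, ybar = 74/5 = 14.8
Sxy = sum((xi-xbar)(yi-ybar)) = 8.8
Sxx = sum((xi-xbar)^2) = 38.8
b = Sxy / Sxx = 22/97 ≈ 0.226804
a = 14.8 - 0.226804 * 13.8 = 1132/97 ≈ 11.670103

11.6701


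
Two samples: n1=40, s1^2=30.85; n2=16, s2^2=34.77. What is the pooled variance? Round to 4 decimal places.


sp^2 = ((n1-1)*s1^2 + (n2-1)*s2^2)/(n1+n2-2)
(n1-1)*s1^2 = 39 * 30.85 = 1203.15
(n2-1)*s2^2 = 15 * 34.77 = 521.55
numerator = 1203.15 + 521.55 = 1724.7
n1+n2-2 = 54
sp^2 = 1724.7 / 54 = 5749/180 ≈ 31.938889

31.9389


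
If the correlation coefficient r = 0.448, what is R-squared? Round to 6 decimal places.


R^2 = r^2 = (0.448)^2 = 0.200704

0.200704


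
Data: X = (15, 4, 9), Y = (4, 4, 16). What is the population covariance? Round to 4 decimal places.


Cov = (1/n)*sum((xi-xbar)(yi-ybar))
n = 3, xbar = 28/3 ≈ 9.333333, ybar = 24/3 = 8
sum((xi-xbar)(yi-ybar)) = -4
Cov = -4 / 3 = -4/3 ≈ -1.333333

-1.3333


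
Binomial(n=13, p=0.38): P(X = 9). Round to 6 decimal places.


P = C(n,k) * p^k * (1-p)^(n-k)
C(13,9) = 715
p^k = 0.38^9 ≈ 0.0001652161
(1-p)^(n-k) = 0.62^4 ≈ 0.1477634
P = 715 * 0.0001652161 * 0.1477634 ≈ 0.017455

0.017455


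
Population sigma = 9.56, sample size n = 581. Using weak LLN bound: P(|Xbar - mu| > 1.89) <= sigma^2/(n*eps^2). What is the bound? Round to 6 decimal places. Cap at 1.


bound = min(1, sigma^2/(n*eps^2))
sigma^2 = 9.56^2 = 91.3936
n*eps^2 = 581 * 1.89^2 = 581 * 3.5721 = 2075.3901
sigma^2/(n*eps^2) = 91.3936 / 2075.3901 ≈ 0.04403683

0.044037


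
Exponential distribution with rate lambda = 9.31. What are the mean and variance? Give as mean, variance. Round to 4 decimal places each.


mean = 1/lam, var = 1/lam^2
mean = 1 / 9.31 = 100/931 ≈ 0.107411
lam^2 = 9.31^2 = 86.6761
var = 1 / 86.6761 ≈ 0.011537

0.1074, 0.0115


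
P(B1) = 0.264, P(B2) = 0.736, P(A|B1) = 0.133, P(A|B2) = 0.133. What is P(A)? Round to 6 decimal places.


P(A) = P(A|B1)*P(B1) + P(A|B2)*P(B2)
P(A|B1)*P(B1) = 0.133 * 0.264 = 0.035112
P(A|B2)*P(B2) = 0.133 * 0.736 = 0.097888
P(A) = 0.035112 + 0.097888 = 0.133

0.133000


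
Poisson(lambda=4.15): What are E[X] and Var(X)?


E[X] = Var(X) = lambda = 4.15

4.15, 4.15


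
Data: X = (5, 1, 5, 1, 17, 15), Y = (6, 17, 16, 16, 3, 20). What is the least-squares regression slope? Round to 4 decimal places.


b = sum((xi-xbar)(yi-ybar)) / sum((xi-xbar)^2)
n = 6, xbar = 44/6 = 22/3 ≈ 7.333333, ybar = 78/6 = 13
Sxy = sum((xi-xbar)(yi-ybar)) = -78
Sxx = sum((xi-xbar)^2) = 730/3 ≈ 243.333333
b = Sxy / Sxx = -117/365 ≈ -0.320548

-0.3205


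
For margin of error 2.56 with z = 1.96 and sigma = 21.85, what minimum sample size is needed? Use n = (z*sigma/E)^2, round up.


z*sigma/E = 1.96 * 21.85 / 2.56 = 21413/1280 ≈ 16.728906
(z*sigma/E)^2 ≈ 279.856304
round up: n = 280

280


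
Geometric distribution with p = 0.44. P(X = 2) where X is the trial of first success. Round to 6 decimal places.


P = (1-p)^(k-1) * p
(1-p)^(k-1) = 0.56^1 = 0.56
P = 0.56 * 0.44 = 0.2464

0.246400


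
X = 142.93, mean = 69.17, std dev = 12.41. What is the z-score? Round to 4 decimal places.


z = (X - mu) / sigma
X - mu = 142.93 - 69.17 = 73.76
z = 73.76 / 12.41 = 7376/1241 ≈ 5.943594

5.9436


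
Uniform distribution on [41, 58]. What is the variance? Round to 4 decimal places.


Var = (b-a)^2 / 12
(b-a)^2 = (58 - 41)^2 = 289
Var = 289/12 ≈ 24.083333

24.0833


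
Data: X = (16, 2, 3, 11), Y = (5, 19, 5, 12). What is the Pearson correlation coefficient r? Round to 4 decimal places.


r = sum((xi-xbar)(yi-ybar)) / sqrt(sum((xi-xbar)^2) * sum((yi-ybar)^2))
n = 4, xbar = 32/4 = 8, ybar = 41/4 = 10.25
Sxy = sum((xi-xbar)(yi-ybar)) = -63
Sxx = sum((xi-xbar)^2) = 134
Syy = sum((yi-ybar)^2) = 134.75
sqrt(Sxx*Syy) ≈ 134.374477
r = Sxy / sqrt(Sxx*Syy) = -63 / 134.374477 ≈ -0.468839

-0.4688


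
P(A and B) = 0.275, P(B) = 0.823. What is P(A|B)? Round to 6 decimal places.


P(A|B) = P(A and B) / P(B) = 0.275 / 0.823 = 275/823 ≈ 0.33414338

0.334143


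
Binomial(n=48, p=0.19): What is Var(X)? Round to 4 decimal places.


Var = n*p*(1-p) = 48 * 0.19 * 0.81 = 7.3872

7.3872


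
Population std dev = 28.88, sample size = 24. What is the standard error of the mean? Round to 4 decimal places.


SE = sigma / sqrt(n)
sqrt(24) ≈ 4.898979
SE = 28.88 / 4.898979 ≈ 5.895105

5.8951


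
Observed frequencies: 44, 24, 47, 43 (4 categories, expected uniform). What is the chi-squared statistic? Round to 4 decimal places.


chi2 = sum((O-E)^2/E), E = total/4
total = 158, E = 158/4 = 39.5
(44 - 39.5)^2 / 39.5 = 20.25 / 39.5 = 81/158 ≈ 0.512658
(24 - 39.5)^2 / 39.5 = 240.25 / 39.5 = 961/158 ≈ 6.082278
(47 - 39.5)^2 / 39.5 = 56.25 / 39.5 = 225/158 ≈ 1.424051
(43 - 39.5)^2 / 39.5 = 12.25 / 39.5 = 49/158 ≈ 0.310127
chi2 = 658/79 ≈ 8.329114

8.3291


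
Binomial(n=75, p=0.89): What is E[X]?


E[X] = n*p = 75 * 0.89 = 66.75

66.75


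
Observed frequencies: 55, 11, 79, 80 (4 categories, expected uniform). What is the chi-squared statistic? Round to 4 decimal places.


chi2 = sum((O-E)^2/E), E = total/4
total = 225, E = 225/4 = 56.25
(55 - 56.25)^2 / 56.25 = 1.5625 / 56.25 = 1/36 ≈ 0.027778
(11 - 56.25)^2 / 56.25 = 2047.5625 / 56.25 = 32761/900 ≈ 36.401111
(79 - 56.25)^2 / 56.25 = 517.5625 / 56.25 = 8281/900 ≈ 9.201111
(80 - 56.25)^2 / 56.25 = 564.0625 / 56.25 = 361/36 ≈ 10.027778
chi2 = 12523/225 ≈ 55.657778

55.6578


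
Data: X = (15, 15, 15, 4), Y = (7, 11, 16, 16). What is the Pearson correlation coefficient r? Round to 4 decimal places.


r = sum((xi-xbar)(yi-ybar)) / sqrt(sum((xi-xbar)^2) * sum((yi-ybar)^2))
n = 4, xbar = 49/4 = 12.25, ybar = 50/4 = 12.5
Sxy = sum((xi-xbar)(yi-ybar)) = -38.5
Sxx = sum((xi-xbar)^2) = 90.75
Syy = sum((yi-ybar)^2) = 57
sqrt(Sxx*Syy) ≈ 71.921833
r = Sxy / sqrt(Sxx*Syy) = -38.5 / 71.921833 ≈ -0.535303

-0.5353


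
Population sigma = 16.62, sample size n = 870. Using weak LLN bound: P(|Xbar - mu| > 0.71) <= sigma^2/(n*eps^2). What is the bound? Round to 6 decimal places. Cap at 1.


bound = min(1, sigma^2/(n*eps^2))
sigma^2 = 16.62^2 = 276.2244
n*eps^2 = 870 * 0.71^2 = 870 * 0.5041 = 438.567
sigma^2/(n*eps^2) = 276.2244 / 438.567 ≈ 0.62983398

0.629834


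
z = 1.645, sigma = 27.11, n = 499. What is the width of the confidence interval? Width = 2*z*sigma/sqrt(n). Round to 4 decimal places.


width = 2*z*sigma/sqrt(n)
2*z*sigma = 2 * 1.645 * 27.11 = 89.1919
sqrt(499) ≈ 22.338308
width = 89.1919 / 22.338308 ≈ 3.992778

3.9928


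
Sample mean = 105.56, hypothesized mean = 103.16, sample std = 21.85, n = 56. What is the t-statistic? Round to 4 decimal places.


t = (xbar - mu0) / (s/sqrt(n))
xbar - mu0 = 105.56 - 103.16 = 2.4
sqrt(56) ≈ 7.48331477
s/sqrt(n) = 21.85 / 7.48331477 ≈ 2.91982907
t = 2.4 / 2.91982907 ≈ 0.821966

0.8220


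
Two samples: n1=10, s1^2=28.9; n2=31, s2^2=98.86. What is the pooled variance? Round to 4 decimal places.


sp^2 = ((n1-1)*s1^2 + (n2-1)*s2^2)/(n1+n2-2)
(n1-1)*s1^2 = 9 * 28.9 = 260.1
(n2-1)*s2^2 = 30 * 98.86 = 2965.8
numerator = 260.1 + 2965.8 = 3225.9
n1+n2-2 = 39
sp^2 = 3225.9 / 39 = 10753/130 ≈ 82.715385

82.7154


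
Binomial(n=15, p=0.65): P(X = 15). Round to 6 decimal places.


P = C(n,k) * p^k * (1-p)^(n-k)
C(15,15) = 1
p^k = 0.65^15 ≈ 0.001562069
(1-p)^(n-k) = 0.35^0 = 1
P = 1 * 0.001562069 * 1 ≈ 0.001562

0.001562


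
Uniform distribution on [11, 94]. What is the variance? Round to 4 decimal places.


Var = (b-a)^2 / 12
(b-a)^2 = (94 - 11)^2 = 6889
Var = 6889/12 ≈ 574.083333

574.0833


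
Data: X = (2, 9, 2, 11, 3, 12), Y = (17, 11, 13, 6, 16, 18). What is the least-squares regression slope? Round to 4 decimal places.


b = sum((xi-xbar)(yi-ybar)) / sum((xi-xbar)^2)
n = 6, xbar = 39/6 = 6.5, ybar = 81/6 = 13.5
Sxy = sum((xi-xbar)(yi-ybar)) = -37.5
Sxx = sum((xi-xbar)^2) = 109.5
b = Sxy / Sxx = -25/73 ≈ -0.342466

-0.3425


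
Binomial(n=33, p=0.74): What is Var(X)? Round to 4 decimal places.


Var = n*p*(1-p) = 33 * 0.74 * 0.26 = 6.3492

6.3492


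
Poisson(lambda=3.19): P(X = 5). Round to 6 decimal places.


P = e^(-lam) * lam^k / k!
e^(-3.19) ≈ 0.04117187
lam^k = 3.19^5 ≈ 330.334106
k! = 5! = 120
P = 0.04117187 * 330.334106 / 120 ≈ 0.113337

0.113337


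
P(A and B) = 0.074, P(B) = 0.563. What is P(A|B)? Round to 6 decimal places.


P(A|B) = P(A and B) / P(B) = 0.074 / 0.563 = 74/563 ≈ 0.13143872

0.131439


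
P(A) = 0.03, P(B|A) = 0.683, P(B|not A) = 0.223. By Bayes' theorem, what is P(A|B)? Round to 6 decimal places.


P(A|B) = P(B|A)*P(A) / P(B), P(B) = P(B|A)*P(A) + P(B|not A)*P(not A)
P(B|A)*P(A) = 0.683 * 0.03 = 0.02049
P(B|not A)*P(not A) = 0.223 * 0.97 = 0.21631
P(B) = 0.02049 + 0.21631 = 0.2368
P(A|B) = 0.02049 / 0.2368 ≈ 0.08652872

0.086529


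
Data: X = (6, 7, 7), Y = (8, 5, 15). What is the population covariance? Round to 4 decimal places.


Cov = (1/n)*sum((xi-xbar)(yi-ybar))
n = 3, xbar = 20/3 ≈ 6.666667, ybar = 28/3 ≈ 9.333333
sum((xi-xbar)(yi-ybar)) = 4/3 ≈ 1.333333
Cov = 1.333333 / 3 = 4/9 ≈ 0.444444

0.4444


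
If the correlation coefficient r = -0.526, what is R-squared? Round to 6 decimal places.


R^2 = r^2 = (-0.526)^2 = 0.276676

0.276676


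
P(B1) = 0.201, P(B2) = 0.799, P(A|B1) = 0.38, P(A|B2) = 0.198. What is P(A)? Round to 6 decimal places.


P(A) = P(A|B1)*P(B1) + P(A|B2)*P(B2)
P(A|B1)*P(B1) = 0.38 * 0.201 = 0.07638
P(A|B2)*P(B2) = 0.198 * 0.799 = 0.158202
P(A) = 0.07638 + 0.158202 = 0.234582

0.234582


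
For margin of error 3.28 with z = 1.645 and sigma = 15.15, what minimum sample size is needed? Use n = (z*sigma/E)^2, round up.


z*sigma/E = 1.645 * 15.15 / 3.28 ≈ 7.598095
(z*sigma/E)^2 ≈ 57.731040
round up: n = 58

58


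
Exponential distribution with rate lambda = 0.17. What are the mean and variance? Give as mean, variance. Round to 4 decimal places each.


mean = 1/lam, var = 1/lam^2
mean = 1 / 0.17 = 100/17 ≈ 5.882353
lam^2 = 0.17^2 = 0.0289
var = 1 / 0.0289 = 10000/289 ≈ 34.602076

5.8824, 34.6021


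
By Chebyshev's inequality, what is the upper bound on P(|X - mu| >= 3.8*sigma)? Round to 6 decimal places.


P <= 1/k^2
k^2 = 3.8^2 = 14.44
1/k^2 = 1 / 14.44 = 25/361 ≈ 0.06925208

0.069252


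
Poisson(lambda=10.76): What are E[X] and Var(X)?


E[X] = Var(X) = lambda = 10.76

10.76, 10.76


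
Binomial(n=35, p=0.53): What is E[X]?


E[X] = n*p = 35 * 0.53 = 18.55

18.55


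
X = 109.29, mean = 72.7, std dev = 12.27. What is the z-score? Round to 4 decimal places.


z = (X - mu) / sigma
X - mu = 109.29 - 72.7 = 36.59
z = 36.59 / 12.27 = 3659/1227 ≈ 2.982070

2.9821


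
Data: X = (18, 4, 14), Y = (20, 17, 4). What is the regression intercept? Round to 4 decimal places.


a = ybar - b*xbar, where b = sum((xi-xbar)(yi-ybar)) / sum((xi-xbar)^2)
n = 3, xbar = 36/3 = 12, ybar = 41/3 ≈ 13.666667
Sxy = sum((xi-xbar)(yi-ybar)) = -8
Sxx = sum((xi-xbar)^2) = 104
b = Sxy / Sxx = -1/13 ≈ -0.076923
a = 13.666667 - (-0.076923) * 12 = 569/39 ≈ 14.589744

14.5897


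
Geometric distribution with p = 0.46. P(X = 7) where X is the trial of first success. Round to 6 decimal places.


P = (1-p)^(k-1) * p
(1-p)^(k-1) = 0.54^6 ≈ 0.02479491
P = 0.02479491 * 0.46 ≈ 0.01140566

0.011406


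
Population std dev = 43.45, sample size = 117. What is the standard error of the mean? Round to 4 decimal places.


SE = sigma / sqrt(n)
sqrt(117) ≈ 10.816654
SE = 43.45 / 10.816654 ≈ 4.016954

4.0170


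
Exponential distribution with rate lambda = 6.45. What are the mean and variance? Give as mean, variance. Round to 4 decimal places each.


mean = 1/lam, var = 1/lam^2
mean = 1 / 6.45 = 20/129 ≈ 0.155039
lam^2 = 6.45^2 = 41.6025
var = 1 / 41.6025 ≈ 0.024037

0.1550, 0.0240


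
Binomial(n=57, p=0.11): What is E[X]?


E[X] = n*p = 57 * 0.11 = 6.27

6.27


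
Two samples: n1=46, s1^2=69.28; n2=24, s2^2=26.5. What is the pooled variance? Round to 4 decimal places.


sp^2 = ((n1-1)*s1^2 + (n2-1)*s2^2)/(n1+n2-2)
(n1-1)*s1^2 = 45 * 69.28 = 3117.6
(n2-1)*s2^2 = 23 * 26.5 = 609.5
numerator = 3117.6 + 609.5 = 3727.1
n1+n2-2 = 68
sp^2 = 3727.1 / 68 = 37271/680 ≈ 54.810294

54.8103


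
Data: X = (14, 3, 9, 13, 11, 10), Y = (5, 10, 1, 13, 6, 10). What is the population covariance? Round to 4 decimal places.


Cov = (1/n)*sum((xi-xbar)(yi-ybar))
n = 6, xbar = 60/6 = 10, ybar = 45/6 = 7.5
sum((xi-xbar)(yi-ybar)) = -6
Cov = -6 / 6 = -1

-1.0000


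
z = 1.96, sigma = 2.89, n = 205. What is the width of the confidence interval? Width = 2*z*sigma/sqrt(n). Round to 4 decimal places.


width = 2*z*sigma/sqrt(n)
2*z*sigma = 2 * 1.96 * 2.89 = 11.3288
sqrt(205) ≈ 14.317821
width = 11.3288 / 14.317821 ≈ 0.791238

0.7912


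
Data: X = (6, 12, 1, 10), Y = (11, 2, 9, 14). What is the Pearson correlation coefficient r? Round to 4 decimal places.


r = sum((xi-xbar)(yi-ybar)) / sqrt(sum((xi-xbar)^2) * sum((yi-ybar)^2))
n = 4, xbar = 29/4 = 7.25, ybar = 36/4 = 9
Sxy = sum((xi-xbar)(yi-ybar)) = -22
Sxx = sum((xi-xbar)^2) = 70.75
Syy = sum((yi-ybar)^2) = 78
sqrt(Sxx*Syy) ≈ 74.286607
r = Sxy / sqrt(Sxx*Syy) = -22 / 74.286607 ≈ -0.296150

-0.2962


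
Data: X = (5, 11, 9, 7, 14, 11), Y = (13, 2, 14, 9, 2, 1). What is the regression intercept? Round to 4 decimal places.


a = ybar - b*xbar, where b = sum((xi-xbar)(yi-ybar)) / sum((xi-xbar)^2)
n = 6, xbar = 57/6 = 9.5, ybar = 41/6 ≈ 6.833333
Sxy = sum((xi-xbar)(yi-ybar)) = -74.5
Sxx = sum((xi-xbar)^2) = 51.5
b = Sxy / Sxx = -149/103 ≈ -1.446602
a = 6.833333 - (-1.446602) * 9.5 = 6358/309 ≈ 20.576052

20.5761


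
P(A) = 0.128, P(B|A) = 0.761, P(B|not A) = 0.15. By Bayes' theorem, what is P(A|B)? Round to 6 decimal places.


P(A|B) = P(B|A)*P(A) / P(B), P(B) = P(B|A)*P(A) + P(B|not A)*P(not A)
P(B|A)*P(A) = 0.761 * 0.128 = 0.097408
P(B|not A)*P(not A) = 0.15 * 0.872 = 0.1308
P(B) = 0.097408 + 0.1308 = 0.228208
P(A|B) = 0.097408 / 0.228208 ≈ 0.42683867

0.426839


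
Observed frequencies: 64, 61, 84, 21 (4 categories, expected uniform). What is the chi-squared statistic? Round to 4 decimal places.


chi2 = sum((O-E)^2/E), E = total/4
total = 230, E = 230/4 = 57.5
(64 - 57.5)^2 / 57.5 = 42.25 / 57.5 = 169/230 ≈ 0.734783
(61 - 57.5)^2 / 57.5 = 12.25 / 57.5 = 49/230 ≈ 0.213043
(84 - 57.5)^2 / 57.5 = 702.25 / 57.5 = 2809/230 ≈ 12.213043
(21 - 57.5)^2 / 57.5 = 1332.25 / 57.5 = 5329/230 ≈ 23.169565
chi2 = 4178/115 ≈ 36.330435

36.3304


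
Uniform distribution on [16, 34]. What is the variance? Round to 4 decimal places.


Var = (b-a)^2 / 12
(b-a)^2 = (34 - 16)^2 = 324
Var = 324/12 = 27

27.0000


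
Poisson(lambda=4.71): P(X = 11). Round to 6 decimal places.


P = e^(-lam) * lam^k / k!
e^(-4.71) ≈ 0.009004778
lam^k = 4.71^11 ≈ 25306377.279344
k! = 11! = 39916800
P = 0.009004778 * 25306377.279344 / 39916800 ≈ 0.005709

0.005709


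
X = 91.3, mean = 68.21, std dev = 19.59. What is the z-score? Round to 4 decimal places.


z = (X - mu) / sigma
X - mu = 91.3 - 68.21 = 23.09
z = 23.09 / 19.59 = 2309/1959 ≈ 1.178663

1.1787


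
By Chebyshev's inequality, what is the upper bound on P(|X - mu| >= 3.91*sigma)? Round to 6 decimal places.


P <= 1/k^2
k^2 = 3.91^2 = 15.2881
1/k^2 = 1 / 15.2881 ≈ 0.06541035

0.065410


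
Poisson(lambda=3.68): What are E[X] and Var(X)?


E[X] = Var(X) = lambda = 3.68

3.68, 3.68


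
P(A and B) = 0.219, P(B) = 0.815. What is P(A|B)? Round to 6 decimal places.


P(A|B) = P(A and B) / P(B) = 0.219 / 0.815 = 219/815 ≈ 0.26871166

0.268712


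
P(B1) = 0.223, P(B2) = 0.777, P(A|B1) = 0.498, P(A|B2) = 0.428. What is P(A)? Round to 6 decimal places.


P(A) = P(A|B1)*P(B1) + P(A|B2)*P(B2)
P(A|B1)*P(B1) = 0.498 * 0.223 = 0.111054
P(A|B2)*P(B2) = 0.428 * 0.777 = 0.332556
P(A) = 0.111054 + 0.332556 = 0.44361

0.443610


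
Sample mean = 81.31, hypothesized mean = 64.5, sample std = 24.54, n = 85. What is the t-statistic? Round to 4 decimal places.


t = (xbar - mu0) / (s/sqrt(n))
xbar - mu0 = 81.31 - 64.5 = 16.81
sqrt(85) ≈ 9.21954446
s/sqrt(n) = 24.54 / 9.21954446 ≈ 2.66173672
t = 16.81 / 2.66173672 ≈ 6.315426

6.3154


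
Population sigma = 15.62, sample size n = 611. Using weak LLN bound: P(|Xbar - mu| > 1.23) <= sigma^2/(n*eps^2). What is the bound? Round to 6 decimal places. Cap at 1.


bound = min(1, sigma^2/(n*eps^2))
sigma^2 = 15.62^2 = 243.9844
n*eps^2 = 611 * 1.23^2 = 611 * 1.5129 = 924.3819
sigma^2/(n*eps^2) = 243.9844 / 924.3819 ≈ 0.26394329

0.263943


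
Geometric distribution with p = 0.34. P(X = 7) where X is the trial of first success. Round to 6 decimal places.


P = (1-p)^(k-1) * p
(1-p)^(k-1) = 0.66^6 ≈ 0.08265395
P = 0.08265395 * 0.34 ≈ 0.02810234

0.028102


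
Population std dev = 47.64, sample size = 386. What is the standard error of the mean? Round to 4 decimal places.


SE = sigma / sqrt(n)
sqrt(386) ≈ 19.646883
SE = 47.64 / 19.646883 ≈ 2.424812

2.4248


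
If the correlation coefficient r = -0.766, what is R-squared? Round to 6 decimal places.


R^2 = r^2 = (-0.766)^2 = 0.586756

0.586756


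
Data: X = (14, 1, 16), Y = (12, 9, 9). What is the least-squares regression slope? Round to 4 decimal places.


b = sum((xi-xbar)(yi-ybar)) / sum((xi-xbar)^2)
n = 3, xbar = 31/3 ≈ 10.333333, ybar = 30/3 = 10
Sxy = sum((xi-xbar)(yi-ybar)) = 11
Sxx = sum((xi-xbar)^2) = 398/3 ≈ 132.666667
b = Sxy / Sxx = 33/398 ≈ 0.082915

0.0829


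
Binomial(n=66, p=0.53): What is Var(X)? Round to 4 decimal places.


Var = n*p*(1-p) = 66 * 0.53 * 0.47 = 16.4406

16.4406


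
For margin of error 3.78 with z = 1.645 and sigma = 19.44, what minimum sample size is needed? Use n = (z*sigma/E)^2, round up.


z*sigma/E = 1.645 * 19.44 / 3.78 = 8.46
(z*sigma/E)^2 = 71.5716
round up: n = 72

72


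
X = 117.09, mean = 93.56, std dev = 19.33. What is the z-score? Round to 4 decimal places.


z = (X - mu) / sigma
X - mu = 117.09 - 93.56 = 23.53
z = 23.53 / 19.33 = 2353/1933 ≈ 1.217279

1.2173


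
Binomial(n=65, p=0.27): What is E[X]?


E[X] = n*p = 65 * 0.27 = 17.55

17.55


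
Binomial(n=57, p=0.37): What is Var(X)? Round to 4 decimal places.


Var = n*p*(1-p) = 57 * 0.37 * 0.63 = 13.2867

13.2867


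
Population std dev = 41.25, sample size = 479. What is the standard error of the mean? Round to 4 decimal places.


SE = sigma / sqrt(n)
sqrt(479) ≈ 21.886069
SE = 41.25 / 21.886069 ≈ 1.884761

1.8848


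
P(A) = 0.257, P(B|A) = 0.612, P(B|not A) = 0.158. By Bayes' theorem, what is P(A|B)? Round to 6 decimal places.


P(A|B) = P(B|A)*P(A) / P(B), P(B) = P(B|A)*P(A) + P(B|not A)*P(not A)
P(B|A)*P(A) = 0.612 * 0.257 = 0.157284
P(B|not A)*P(not A) = 0.158 * 0.743 = 0.117394
P(B) = 0.157284 + 0.117394 = 0.274678
P(A|B) = 0.157284 / 0.274678 ≈ 0.57261230

0.572612


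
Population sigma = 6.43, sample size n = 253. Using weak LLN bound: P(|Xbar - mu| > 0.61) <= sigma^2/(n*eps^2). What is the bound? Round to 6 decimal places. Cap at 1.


bound = min(1, sigma^2/(n*eps^2))
sigma^2 = 6.43^2 = 41.3449
n*eps^2 = 253 * 0.61^2 = 253 * 0.3721 = 94.1413
sigma^2/(n*eps^2) = 41.3449 / 94.1413 ≈ 0.43917919

0.439179
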